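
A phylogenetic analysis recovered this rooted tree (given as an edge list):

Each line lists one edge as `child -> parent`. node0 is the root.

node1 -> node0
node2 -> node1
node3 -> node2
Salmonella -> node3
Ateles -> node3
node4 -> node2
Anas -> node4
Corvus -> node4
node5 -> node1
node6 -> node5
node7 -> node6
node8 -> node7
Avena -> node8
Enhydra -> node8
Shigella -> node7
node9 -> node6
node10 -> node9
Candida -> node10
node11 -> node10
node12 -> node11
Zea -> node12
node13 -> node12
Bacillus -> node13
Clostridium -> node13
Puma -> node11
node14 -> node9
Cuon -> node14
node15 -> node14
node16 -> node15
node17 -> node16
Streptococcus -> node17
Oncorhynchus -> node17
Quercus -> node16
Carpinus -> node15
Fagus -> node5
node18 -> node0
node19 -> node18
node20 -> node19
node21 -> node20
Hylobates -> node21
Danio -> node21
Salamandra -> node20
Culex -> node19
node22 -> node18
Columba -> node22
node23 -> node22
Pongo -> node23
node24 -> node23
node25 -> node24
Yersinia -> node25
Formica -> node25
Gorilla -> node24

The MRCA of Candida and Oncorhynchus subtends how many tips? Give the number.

The MRCA of Candida and Oncorhynchus is the node subtending ((Candida,((Zea,(Bacillus,Clostridium)),Puma)),(Cuon,(((Streptococcus,Oncorhynchus),Quercus),Carpinus))).
That clade contains 10 terminal taxa: Bacillus, Candida, Carpinus, Clostridium, Cuon, Oncorhynchus, Puma, Quercus, Streptococcus, Zea.

10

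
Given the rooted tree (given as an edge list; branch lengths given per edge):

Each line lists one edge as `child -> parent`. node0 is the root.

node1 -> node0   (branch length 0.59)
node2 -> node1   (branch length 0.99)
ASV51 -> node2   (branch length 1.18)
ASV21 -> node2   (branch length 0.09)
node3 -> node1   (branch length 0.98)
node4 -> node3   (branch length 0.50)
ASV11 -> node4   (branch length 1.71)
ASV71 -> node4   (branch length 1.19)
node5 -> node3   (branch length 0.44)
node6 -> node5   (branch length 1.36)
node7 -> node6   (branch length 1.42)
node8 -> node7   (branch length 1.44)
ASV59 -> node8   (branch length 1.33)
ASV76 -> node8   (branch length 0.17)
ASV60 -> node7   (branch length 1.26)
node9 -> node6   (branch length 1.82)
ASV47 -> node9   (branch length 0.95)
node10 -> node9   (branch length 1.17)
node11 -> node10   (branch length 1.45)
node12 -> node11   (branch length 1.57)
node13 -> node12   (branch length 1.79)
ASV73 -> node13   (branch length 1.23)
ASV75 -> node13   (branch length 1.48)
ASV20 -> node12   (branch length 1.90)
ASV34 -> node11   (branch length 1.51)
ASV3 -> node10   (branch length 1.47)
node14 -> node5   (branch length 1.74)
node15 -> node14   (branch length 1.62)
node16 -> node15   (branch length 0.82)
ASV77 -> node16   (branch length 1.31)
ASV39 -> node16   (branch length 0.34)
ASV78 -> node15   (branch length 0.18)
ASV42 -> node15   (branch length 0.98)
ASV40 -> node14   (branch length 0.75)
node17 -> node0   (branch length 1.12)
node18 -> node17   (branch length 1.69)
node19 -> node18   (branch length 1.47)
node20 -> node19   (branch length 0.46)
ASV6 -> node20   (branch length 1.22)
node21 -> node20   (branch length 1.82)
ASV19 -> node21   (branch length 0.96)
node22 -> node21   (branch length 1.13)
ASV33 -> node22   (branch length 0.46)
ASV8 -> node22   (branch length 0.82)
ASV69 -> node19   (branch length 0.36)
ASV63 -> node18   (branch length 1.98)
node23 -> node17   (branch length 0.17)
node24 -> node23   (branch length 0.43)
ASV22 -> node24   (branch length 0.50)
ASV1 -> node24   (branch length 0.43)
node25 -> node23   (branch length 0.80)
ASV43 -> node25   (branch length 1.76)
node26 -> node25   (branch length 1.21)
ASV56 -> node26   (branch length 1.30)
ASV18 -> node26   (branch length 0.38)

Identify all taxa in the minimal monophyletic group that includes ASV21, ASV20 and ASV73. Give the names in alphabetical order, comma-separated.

Tracing ASV21: it sits inside (ASV51,ASV21).
Tracing ASV20: it sits inside ((ASV73,ASV75),ASV20).
Tracing ASV73: it sits inside (ASV73,ASV75).
The smallest clade enclosing all 3 is ((ASV51,ASV21),((ASV11,ASV71),((((ASV59,ASV76),ASV60),(ASV47,((((ASV73,ASV75),ASV20),ASV34),ASV3))),(((ASV77,ASV39),ASV78,ASV42),ASV40)))); the answer is its 18 terminal taxa in alphabetical order.

ASV11, ASV20, ASV21, ASV3, ASV34, ASV39, ASV40, ASV42, ASV47, ASV51, ASV59, ASV60, ASV71, ASV73, ASV75, ASV76, ASV77, ASV78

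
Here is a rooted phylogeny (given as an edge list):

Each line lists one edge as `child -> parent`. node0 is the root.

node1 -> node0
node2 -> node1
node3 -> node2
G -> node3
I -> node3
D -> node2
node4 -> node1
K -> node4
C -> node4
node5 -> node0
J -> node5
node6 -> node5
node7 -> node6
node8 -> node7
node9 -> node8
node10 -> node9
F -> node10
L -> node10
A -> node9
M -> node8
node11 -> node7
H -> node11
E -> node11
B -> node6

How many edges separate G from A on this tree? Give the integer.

10

The MRCA of G and A is the root of the tree.
From G up to that node: 4 branches. From A up to the same node: 6 branches. Total: 4 + 6 = 10.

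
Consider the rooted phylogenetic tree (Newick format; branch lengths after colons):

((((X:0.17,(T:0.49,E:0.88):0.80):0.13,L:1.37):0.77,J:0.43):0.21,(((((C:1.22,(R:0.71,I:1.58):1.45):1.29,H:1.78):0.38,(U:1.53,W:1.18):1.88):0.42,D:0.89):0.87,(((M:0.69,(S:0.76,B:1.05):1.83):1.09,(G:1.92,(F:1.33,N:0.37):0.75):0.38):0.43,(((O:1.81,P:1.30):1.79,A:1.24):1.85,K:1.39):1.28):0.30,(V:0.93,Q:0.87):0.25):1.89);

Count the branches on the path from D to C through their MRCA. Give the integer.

5

The MRCA of D and C is the node subtending ((((C,(R,I)),H),(U,W)),D).
From D up to that node: 1 branch. From C up to the same node: 4 branches. Total: 1 + 4 = 5.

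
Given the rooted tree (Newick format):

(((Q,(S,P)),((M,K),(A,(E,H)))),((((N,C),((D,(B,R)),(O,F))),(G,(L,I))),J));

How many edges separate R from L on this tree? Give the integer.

8

The MRCA of R and L is the node subtending (((N,C),((D,(B,R)),(O,F))),(G,(L,I))).
From R up to that node: 5 branches. From L up to the same node: 3 branches. Total: 5 + 3 = 8.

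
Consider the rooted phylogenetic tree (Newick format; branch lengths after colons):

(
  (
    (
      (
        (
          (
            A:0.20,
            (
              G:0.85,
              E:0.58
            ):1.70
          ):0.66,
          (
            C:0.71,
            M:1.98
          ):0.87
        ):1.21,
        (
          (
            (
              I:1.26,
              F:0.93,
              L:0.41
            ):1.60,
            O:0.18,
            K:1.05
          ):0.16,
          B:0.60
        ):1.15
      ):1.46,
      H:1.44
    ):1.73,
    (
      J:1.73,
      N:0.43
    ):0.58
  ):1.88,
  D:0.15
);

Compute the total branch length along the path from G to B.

The path runs G → … → MRCA → … → B; the MRCA is the node subtending (((A,(G,E)),(C,M)),(((I,F,L),O,K),B)).
Branch lengths along that path: 0.85 + 1.70 + 0.66 + 1.21 + 1.15 + 0.60 = 6.17.

6.17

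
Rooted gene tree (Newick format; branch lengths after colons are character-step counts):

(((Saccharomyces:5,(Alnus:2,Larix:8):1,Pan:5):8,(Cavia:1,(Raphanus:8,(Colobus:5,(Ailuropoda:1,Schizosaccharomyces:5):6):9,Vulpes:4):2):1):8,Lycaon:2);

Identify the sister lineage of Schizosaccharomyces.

Ailuropoda

Schizosaccharomyces attaches to the tree at the node subtending (Ailuropoda,Schizosaccharomyces).
The other lineage descending from that same node — the sister group — is the single tip Ailuropoda.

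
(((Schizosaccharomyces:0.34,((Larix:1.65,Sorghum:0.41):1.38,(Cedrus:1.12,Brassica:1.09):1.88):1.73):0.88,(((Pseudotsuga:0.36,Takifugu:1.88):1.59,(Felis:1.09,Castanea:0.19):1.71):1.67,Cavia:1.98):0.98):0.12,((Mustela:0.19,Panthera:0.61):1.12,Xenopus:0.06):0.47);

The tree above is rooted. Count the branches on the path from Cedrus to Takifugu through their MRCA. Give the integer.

The MRCA of Cedrus and Takifugu is the node subtending ((Schizosaccharomyces,((Larix,Sorghum),(Cedrus,Brassica))),(((Pseudotsuga,Takifugu),(Felis,Castanea)),Cavia)).
From Cedrus up to that node: 4 branches. From Takifugu up to the same node: 4 branches. Total: 4 + 4 = 8.

8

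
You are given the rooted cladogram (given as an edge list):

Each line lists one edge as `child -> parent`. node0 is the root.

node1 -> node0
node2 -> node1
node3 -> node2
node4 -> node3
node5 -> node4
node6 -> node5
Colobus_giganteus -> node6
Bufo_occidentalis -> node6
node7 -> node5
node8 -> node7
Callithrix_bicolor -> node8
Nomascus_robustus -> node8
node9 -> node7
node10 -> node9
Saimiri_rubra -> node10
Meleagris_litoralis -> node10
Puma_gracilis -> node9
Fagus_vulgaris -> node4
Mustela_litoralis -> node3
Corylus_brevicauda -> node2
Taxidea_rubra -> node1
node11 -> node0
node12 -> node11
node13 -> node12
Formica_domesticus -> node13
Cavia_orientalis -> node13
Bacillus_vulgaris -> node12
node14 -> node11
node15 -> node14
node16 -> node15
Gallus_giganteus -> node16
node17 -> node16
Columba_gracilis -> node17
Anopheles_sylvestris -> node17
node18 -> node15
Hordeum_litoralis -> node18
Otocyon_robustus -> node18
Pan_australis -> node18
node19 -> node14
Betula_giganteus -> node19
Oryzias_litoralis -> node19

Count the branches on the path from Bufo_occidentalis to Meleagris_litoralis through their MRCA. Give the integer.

The MRCA of Bufo_occidentalis and Meleagris_litoralis is the node subtending ((Colobus_giganteus,Bufo_occidentalis),((Callithrix_bicolor,Nomascus_robustus),((Saimiri_rubra,Meleagris_litoralis),Puma_gracilis))).
From Bufo_occidentalis up to that node: 2 branches. From Meleagris_litoralis up to the same node: 4 branches. Total: 2 + 4 = 6.

6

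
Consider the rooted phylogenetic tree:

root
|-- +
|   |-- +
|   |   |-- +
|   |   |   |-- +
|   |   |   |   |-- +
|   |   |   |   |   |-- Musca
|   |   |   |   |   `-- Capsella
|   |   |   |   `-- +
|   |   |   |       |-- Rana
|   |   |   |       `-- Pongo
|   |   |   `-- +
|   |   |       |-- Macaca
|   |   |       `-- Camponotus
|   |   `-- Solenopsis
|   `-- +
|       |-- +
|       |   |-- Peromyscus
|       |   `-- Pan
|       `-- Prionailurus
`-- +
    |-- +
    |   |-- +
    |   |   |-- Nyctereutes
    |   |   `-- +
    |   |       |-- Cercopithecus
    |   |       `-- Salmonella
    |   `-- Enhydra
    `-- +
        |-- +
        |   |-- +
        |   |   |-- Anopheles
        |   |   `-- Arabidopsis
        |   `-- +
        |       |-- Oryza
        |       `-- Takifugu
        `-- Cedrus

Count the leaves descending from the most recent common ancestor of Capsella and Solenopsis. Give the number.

7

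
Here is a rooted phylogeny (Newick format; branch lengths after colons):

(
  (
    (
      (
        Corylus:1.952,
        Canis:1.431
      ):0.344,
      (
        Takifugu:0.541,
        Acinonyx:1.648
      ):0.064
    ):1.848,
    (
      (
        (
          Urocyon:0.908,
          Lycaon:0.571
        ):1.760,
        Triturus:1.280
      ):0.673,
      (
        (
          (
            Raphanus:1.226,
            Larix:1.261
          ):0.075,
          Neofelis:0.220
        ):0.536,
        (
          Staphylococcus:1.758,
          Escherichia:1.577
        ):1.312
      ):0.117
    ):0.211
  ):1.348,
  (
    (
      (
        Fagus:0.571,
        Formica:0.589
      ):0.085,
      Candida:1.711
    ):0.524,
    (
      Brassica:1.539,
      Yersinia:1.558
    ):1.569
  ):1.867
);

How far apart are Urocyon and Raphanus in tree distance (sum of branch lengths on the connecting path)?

The path runs Urocyon → … → MRCA → … → Raphanus; the MRCA is the node subtending (((Urocyon,Lycaon),Triturus),(((Raphanus,Larix),Neofelis),(Staphylococcus,Escherichia))).
Branch lengths along that path: 0.908 + 1.760 + 0.673 + 0.117 + 0.536 + 0.075 + 1.226 = 5.295.

5.295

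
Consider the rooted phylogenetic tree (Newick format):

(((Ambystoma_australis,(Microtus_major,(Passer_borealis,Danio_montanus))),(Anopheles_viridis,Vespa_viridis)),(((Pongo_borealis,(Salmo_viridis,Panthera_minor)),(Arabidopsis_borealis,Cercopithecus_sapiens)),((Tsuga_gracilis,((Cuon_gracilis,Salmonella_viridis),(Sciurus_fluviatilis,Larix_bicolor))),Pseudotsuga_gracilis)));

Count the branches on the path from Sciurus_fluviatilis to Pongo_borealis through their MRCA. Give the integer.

The MRCA of Sciurus_fluviatilis and Pongo_borealis is the node subtending (((Pongo_borealis,(Salmo_viridis,Panthera_minor)),(Arabidopsis_borealis,Cercopithecus_sapiens)),((Tsuga_gracilis,((Cuon_gracilis,Salmonella_viridis),(Sciurus_fluviatilis,Larix_bicolor))),Pseudotsuga_gracilis)).
From Sciurus_fluviatilis up to that node: 5 branches. From Pongo_borealis up to the same node: 3 branches. Total: 5 + 3 = 8.

8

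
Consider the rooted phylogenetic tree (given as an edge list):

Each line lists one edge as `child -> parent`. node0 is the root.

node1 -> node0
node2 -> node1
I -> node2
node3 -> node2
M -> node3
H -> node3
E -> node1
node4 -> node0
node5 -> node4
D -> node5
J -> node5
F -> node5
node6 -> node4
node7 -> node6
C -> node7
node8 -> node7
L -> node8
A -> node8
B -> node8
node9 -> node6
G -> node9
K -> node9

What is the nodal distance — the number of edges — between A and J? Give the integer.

6

The MRCA of A and J is the node subtending ((D,J,F),((C,(L,A,B)),(G,K))).
From A up to that node: 4 branches. From J up to the same node: 2 branches. Total: 4 + 2 = 6.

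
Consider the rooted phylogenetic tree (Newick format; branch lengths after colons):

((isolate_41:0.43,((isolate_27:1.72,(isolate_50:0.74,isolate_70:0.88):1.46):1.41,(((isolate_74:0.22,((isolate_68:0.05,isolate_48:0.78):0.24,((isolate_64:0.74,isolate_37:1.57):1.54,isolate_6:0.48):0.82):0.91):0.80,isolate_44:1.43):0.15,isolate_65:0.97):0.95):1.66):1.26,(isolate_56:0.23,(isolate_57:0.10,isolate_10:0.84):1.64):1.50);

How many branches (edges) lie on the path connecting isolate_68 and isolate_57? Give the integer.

The MRCA of isolate_68 and isolate_57 is the root of the tree.
From isolate_68 up to that node: 8 branches. From isolate_57 up to the same node: 3 branches. Total: 8 + 3 = 11.

11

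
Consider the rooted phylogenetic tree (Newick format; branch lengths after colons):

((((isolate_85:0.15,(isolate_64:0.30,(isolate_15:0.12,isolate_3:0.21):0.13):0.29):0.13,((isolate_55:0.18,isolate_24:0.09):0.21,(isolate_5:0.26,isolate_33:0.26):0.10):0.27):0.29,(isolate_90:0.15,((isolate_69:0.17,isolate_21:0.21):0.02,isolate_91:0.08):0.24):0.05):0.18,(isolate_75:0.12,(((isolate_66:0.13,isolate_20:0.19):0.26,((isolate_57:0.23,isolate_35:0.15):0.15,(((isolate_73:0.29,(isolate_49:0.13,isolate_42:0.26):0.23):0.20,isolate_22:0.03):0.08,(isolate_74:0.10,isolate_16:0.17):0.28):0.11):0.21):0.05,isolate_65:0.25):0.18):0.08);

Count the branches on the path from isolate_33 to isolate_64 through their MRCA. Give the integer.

The MRCA of isolate_33 and isolate_64 is the node subtending ((isolate_85,(isolate_64,(isolate_15,isolate_3))),((isolate_55,isolate_24),(isolate_5,isolate_33))).
From isolate_33 up to that node: 3 branches. From isolate_64 up to the same node: 3 branches. Total: 3 + 3 = 6.

6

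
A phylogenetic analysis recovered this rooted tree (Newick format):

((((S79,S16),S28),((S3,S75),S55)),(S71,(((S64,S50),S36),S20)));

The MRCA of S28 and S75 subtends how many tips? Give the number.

6

The MRCA of S28 and S75 is the node subtending (((S79,S16),S28),((S3,S75),S55)).
That clade contains 6 terminal taxa: S16, S28, S3, S55, S75, S79.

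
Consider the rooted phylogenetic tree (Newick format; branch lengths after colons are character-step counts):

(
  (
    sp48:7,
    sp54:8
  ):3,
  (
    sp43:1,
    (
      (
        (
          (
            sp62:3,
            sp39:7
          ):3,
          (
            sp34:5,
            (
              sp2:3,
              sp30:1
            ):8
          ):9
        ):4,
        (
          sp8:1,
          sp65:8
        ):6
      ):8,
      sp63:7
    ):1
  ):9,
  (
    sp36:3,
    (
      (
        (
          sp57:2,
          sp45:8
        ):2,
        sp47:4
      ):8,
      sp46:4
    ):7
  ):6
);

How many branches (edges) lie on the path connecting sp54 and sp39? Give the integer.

8

The MRCA of sp54 and sp39 is the root of the tree.
From sp54 up to that node: 2 branches. From sp39 up to the same node: 6 branches. Total: 2 + 6 = 8.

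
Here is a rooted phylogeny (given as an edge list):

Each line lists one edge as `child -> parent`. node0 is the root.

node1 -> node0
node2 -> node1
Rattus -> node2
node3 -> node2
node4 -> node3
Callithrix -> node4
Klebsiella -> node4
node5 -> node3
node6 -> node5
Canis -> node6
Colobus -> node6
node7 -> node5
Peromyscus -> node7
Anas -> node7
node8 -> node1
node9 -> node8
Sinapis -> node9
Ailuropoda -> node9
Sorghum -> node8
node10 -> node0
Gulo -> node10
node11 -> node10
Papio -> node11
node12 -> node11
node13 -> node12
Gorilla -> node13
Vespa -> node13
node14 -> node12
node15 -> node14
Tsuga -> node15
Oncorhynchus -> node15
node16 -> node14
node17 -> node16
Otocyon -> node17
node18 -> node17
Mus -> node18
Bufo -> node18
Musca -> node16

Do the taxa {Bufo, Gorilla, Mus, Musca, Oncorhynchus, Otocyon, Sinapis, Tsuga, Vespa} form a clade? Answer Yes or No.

No

The MRCA of the listed taxa is the root, so the smallest clade containing them is the whole tree.
That clade also contains Ailuropoda, Anas, Callithrix, Canis, Colobus, Gulo, Klebsiella, Papio, Peromyscus, Rattus, Sorghum, which are not in the proposed group, so the group is not monophyletic.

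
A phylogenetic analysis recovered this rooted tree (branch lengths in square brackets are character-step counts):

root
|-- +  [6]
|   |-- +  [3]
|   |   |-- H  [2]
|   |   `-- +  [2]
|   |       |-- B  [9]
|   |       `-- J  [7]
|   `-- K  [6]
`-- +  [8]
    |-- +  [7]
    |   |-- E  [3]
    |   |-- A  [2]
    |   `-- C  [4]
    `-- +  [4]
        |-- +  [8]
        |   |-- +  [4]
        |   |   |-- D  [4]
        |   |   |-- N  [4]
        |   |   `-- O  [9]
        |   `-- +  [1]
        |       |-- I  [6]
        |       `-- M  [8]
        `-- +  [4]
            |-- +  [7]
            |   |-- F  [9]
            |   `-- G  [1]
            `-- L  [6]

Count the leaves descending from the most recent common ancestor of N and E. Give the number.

11

The MRCA of N and E is the node subtending ((E,A,C),(((D,N,O),(I,M)),((F,G),L))).
That clade contains 11 terminal taxa: A, C, D, E, F, G, I, L, M, N, O.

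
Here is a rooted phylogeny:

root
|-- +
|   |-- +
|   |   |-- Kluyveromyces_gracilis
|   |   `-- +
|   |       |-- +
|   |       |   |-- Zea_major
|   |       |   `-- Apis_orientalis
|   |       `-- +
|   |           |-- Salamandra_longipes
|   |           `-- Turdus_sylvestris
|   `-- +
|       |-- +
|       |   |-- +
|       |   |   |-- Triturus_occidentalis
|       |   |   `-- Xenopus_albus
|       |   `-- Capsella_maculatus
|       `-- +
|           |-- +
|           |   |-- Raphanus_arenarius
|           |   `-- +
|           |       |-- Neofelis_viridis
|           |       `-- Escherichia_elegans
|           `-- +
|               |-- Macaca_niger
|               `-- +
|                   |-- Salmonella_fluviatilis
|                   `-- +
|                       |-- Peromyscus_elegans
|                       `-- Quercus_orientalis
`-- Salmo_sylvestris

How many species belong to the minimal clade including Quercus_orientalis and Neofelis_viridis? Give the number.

The MRCA of Quercus_orientalis and Neofelis_viridis is the node subtending ((Raphanus_arenarius,(Neofelis_viridis,Escherichia_elegans)),(Macaca_niger,(Salmonella_fluviatilis,(Peromyscus_elegans,Quercus_orientalis)))).
That clade contains 7 terminal taxa: Escherichia_elegans, Macaca_niger, Neofelis_viridis, Peromyscus_elegans, Quercus_orientalis, Raphanus_arenarius, Salmonella_fluviatilis.

7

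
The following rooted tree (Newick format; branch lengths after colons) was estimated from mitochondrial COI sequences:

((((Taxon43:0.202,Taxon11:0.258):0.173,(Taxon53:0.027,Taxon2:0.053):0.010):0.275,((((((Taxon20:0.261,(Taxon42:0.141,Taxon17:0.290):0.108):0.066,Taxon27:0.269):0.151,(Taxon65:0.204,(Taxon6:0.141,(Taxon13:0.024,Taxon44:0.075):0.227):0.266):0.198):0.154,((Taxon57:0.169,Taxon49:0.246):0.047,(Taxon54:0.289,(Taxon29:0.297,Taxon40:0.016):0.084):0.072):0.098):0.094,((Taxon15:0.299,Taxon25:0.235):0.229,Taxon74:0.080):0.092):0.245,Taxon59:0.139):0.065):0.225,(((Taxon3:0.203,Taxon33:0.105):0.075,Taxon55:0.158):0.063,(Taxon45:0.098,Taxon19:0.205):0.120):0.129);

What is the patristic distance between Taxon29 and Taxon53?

The path runs Taxon29 → … → MRCA → … → Taxon53; the MRCA is the node subtending (((Taxon43,Taxon11),(Taxon53,Taxon2)),((((((Taxon20,(Taxon42,Taxon17)),Taxon27),(Taxon65,(Taxon6,(Taxon13,Taxon44)))),((Taxon57,Taxon49),(Taxon54,(Taxon29,Taxon40)))),((Taxon15,Taxon25),Taxon74)),Taxon59)).
Branch lengths along that path: 0.297 + 0.084 + 0.072 + 0.098 + 0.094 + 0.245 + 0.065 + 0.275 + 0.010 + 0.027 = 1.267.

1.267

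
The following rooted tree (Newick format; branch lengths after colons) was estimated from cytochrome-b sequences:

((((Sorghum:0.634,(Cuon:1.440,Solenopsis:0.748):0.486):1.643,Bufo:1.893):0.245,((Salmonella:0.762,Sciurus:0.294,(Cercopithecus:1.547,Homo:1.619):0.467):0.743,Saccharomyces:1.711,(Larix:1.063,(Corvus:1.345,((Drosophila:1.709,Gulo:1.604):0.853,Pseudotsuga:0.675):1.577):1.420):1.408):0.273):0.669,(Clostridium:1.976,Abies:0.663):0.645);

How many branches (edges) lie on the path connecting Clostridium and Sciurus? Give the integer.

6

The MRCA of Clostridium and Sciurus is the root of the tree.
From Clostridium up to that node: 2 branches. From Sciurus up to the same node: 4 branches. Total: 2 + 4 = 6.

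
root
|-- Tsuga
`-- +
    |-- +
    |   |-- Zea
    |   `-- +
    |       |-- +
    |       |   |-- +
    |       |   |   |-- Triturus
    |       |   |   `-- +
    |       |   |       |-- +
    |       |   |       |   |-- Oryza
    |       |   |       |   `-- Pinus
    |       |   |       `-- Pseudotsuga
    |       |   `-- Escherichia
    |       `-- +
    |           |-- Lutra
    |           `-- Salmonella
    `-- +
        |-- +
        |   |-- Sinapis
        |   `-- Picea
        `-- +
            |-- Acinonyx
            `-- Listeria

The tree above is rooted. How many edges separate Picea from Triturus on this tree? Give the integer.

8

The MRCA of Picea and Triturus is the node subtending ((Zea,(((Triturus,((Oryza,Pinus),Pseudotsuga)),Escherichia),(Lutra,Salmonella))),((Sinapis,Picea),(Acinonyx,Listeria))).
From Picea up to that node: 3 branches. From Triturus up to the same node: 5 branches. Total: 3 + 5 = 8.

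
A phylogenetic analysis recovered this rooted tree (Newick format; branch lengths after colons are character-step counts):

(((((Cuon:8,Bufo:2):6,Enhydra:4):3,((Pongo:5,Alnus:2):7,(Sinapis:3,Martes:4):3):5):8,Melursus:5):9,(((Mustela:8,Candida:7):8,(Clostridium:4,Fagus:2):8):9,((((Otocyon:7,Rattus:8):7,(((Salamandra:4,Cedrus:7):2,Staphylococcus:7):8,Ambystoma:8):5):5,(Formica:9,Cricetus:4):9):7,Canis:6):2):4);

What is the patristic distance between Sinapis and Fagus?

51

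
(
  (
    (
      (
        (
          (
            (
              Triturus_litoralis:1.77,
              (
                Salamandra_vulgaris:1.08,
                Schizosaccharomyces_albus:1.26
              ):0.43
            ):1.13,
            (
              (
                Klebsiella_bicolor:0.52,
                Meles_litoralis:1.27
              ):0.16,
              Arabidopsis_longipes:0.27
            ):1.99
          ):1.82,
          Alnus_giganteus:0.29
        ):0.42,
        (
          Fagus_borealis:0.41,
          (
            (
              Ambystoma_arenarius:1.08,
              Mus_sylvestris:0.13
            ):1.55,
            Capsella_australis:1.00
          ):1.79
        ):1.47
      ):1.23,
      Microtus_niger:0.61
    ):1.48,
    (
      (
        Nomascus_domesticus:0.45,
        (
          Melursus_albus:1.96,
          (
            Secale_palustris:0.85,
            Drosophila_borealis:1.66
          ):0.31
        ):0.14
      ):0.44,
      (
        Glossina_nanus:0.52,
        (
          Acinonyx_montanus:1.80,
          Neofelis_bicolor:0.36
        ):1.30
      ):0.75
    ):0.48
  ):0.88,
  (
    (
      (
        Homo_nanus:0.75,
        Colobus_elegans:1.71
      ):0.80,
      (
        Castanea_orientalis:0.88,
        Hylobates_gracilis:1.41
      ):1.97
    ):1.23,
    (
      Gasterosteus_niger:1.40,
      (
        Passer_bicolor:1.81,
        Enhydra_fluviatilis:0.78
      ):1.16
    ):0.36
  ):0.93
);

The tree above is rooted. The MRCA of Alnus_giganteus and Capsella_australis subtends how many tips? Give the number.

11

The MRCA of Alnus_giganteus and Capsella_australis is the node subtending ((((Triturus_litoralis,(Salamandra_vulgaris,Schizosaccharomyces_albus)),((Klebsiella_bicolor,Meles_litoralis),Arabidopsis_longipes)),Alnus_giganteus),(Fagus_borealis,((Ambystoma_arenarius,Mus_sylvestris),Capsella_australis))).
That clade contains 11 terminal taxa: Alnus_giganteus, Ambystoma_arenarius, Arabidopsis_longipes, Capsella_australis, Fagus_borealis, Klebsiella_bicolor, Meles_litoralis, Mus_sylvestris, Salamandra_vulgaris, Schizosaccharomyces_albus, Triturus_litoralis.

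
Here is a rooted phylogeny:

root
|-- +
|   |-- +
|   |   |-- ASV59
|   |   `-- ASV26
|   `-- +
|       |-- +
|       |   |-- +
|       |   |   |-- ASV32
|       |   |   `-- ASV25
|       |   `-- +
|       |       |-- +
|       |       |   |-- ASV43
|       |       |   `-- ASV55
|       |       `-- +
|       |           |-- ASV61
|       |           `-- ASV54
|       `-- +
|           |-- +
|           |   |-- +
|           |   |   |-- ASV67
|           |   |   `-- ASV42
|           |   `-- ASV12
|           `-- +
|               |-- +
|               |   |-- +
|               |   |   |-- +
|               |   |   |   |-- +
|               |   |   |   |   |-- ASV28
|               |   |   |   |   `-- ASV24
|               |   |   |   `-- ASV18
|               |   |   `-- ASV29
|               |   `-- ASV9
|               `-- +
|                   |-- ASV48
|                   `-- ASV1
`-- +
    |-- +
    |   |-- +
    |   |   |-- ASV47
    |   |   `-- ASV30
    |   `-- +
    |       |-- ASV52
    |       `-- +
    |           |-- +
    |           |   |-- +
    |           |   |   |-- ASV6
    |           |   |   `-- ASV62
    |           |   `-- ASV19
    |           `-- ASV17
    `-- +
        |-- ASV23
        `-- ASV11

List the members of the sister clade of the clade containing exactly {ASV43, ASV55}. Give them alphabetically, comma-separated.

ASV54, ASV61

The clade containing exactly {ASV43, ASV55} attaches to the tree at the node subtending ((ASV43,ASV55),(ASV61,ASV54)).
The other lineage descending from that same node — the sister group — is (ASV61,ASV54); its 2 tips in alphabetical order are the answer.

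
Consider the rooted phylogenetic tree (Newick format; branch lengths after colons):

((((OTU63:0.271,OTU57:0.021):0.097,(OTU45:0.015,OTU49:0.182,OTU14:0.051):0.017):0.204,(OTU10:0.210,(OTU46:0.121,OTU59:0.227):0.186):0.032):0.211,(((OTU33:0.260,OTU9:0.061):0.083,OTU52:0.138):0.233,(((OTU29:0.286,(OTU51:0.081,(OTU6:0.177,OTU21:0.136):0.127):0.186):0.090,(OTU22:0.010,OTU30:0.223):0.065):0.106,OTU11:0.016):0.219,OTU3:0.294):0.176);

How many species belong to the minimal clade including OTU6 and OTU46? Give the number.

The MRCA of OTU6 and OTU46 is the root, so the clade is the entire tree.
That clade contains 19 terminal taxa: OTU10, OTU11, OTU14, OTU21, OTU22, OTU29, OTU3, OTU30, OTU33, OTU45, OTU46, OTU49, OTU51, OTU52, OTU57, OTU59, OTU6, OTU63, OTU9.

19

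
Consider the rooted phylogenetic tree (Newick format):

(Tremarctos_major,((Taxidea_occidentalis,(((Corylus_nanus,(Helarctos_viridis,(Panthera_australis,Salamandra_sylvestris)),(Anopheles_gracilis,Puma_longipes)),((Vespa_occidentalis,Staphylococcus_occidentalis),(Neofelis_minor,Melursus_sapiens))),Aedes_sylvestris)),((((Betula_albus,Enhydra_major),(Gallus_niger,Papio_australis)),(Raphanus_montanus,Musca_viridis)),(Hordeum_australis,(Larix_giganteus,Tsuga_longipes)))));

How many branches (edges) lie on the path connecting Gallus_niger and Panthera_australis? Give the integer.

The MRCA of Gallus_niger and Panthera_australis is the node subtending ((Taxidea_occidentalis,(((Corylus_nanus,(Helarctos_viridis,(Panthera_australis,Salamandra_sylvestris)),(Anopheles_gracilis,Puma_longipes)),((Vespa_occidentalis,Staphylococcus_occidentalis),(Neofelis_minor,Melursus_sapiens))),Aedes_sylvestris)),((((Betula_albus,Enhydra_major),(Gallus_niger,Papio_australis)),(Raphanus_montanus,Musca_viridis)),(Hordeum_australis,(Larix_giganteus,Tsuga_longipes)))).
From Gallus_niger up to that node: 5 branches. From Panthera_australis up to the same node: 7 branches. Total: 5 + 7 = 12.

12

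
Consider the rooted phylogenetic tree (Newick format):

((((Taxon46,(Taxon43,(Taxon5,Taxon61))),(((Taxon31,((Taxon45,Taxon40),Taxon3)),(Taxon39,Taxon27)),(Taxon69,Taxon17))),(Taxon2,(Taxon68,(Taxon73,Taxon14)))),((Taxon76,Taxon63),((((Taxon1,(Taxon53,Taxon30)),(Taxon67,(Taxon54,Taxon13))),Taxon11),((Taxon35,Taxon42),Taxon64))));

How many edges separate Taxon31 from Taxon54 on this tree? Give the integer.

13

The MRCA of Taxon31 and Taxon54 is the root of the tree.
From Taxon31 up to that node: 6 branches. From Taxon54 up to the same node: 7 branches. Total: 6 + 7 = 13.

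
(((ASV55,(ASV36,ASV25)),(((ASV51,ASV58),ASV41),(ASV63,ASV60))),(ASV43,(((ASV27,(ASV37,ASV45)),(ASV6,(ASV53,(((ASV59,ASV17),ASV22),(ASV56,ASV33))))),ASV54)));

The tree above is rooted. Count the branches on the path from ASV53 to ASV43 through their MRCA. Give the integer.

6

The MRCA of ASV53 and ASV43 is the node subtending (ASV43,(((ASV27,(ASV37,ASV45)),(ASV6,(ASV53,(((ASV59,ASV17),ASV22),(ASV56,ASV33))))),ASV54)).
From ASV53 up to that node: 5 branches. From ASV43 up to the same node: 1 branch. Total: 5 + 1 = 6.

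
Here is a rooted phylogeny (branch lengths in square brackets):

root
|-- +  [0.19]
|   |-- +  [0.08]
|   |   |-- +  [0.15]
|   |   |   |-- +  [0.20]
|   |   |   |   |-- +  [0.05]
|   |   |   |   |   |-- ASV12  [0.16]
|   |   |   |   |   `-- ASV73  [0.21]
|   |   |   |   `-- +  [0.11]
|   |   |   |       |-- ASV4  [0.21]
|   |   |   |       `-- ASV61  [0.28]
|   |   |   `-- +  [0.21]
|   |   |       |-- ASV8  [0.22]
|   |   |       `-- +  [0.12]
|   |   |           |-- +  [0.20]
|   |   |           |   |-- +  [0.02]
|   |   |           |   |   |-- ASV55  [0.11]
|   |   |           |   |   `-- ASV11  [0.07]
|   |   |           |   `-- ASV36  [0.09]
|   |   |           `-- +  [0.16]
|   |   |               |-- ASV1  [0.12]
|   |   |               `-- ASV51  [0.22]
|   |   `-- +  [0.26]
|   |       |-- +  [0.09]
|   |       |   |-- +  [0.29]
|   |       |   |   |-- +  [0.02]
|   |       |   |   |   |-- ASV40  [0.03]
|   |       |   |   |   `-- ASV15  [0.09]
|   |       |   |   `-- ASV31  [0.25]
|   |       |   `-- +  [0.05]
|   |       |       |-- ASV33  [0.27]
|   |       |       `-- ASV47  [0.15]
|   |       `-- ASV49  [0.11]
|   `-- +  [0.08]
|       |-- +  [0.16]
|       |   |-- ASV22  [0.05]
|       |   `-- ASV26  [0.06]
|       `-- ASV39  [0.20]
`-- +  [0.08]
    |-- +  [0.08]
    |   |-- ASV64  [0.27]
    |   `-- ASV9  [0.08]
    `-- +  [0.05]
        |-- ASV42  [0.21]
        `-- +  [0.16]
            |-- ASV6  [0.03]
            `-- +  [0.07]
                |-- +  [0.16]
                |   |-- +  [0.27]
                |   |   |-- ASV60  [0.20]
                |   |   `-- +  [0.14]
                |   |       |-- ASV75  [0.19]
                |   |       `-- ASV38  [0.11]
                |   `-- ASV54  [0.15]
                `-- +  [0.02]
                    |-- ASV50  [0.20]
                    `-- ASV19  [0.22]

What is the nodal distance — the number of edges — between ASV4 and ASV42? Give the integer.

The MRCA of ASV4 and ASV42 is the root of the tree.
From ASV4 up to that node: 6 branches. From ASV42 up to the same node: 3 branches. Total: 6 + 3 = 9.

9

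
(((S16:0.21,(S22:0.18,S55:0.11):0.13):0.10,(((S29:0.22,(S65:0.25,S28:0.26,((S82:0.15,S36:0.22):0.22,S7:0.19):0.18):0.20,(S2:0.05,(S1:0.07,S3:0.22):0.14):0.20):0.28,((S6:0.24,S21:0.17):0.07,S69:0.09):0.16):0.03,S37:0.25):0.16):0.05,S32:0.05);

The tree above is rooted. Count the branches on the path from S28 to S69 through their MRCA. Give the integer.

5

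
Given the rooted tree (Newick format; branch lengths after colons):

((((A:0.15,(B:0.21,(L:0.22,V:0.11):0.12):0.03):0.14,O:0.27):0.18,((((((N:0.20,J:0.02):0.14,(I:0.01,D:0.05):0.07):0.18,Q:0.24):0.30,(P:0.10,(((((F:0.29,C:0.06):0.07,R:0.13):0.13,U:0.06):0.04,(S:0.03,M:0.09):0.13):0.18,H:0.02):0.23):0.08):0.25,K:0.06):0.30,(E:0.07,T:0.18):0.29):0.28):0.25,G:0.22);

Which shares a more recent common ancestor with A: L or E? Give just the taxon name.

The MRCA of A and L subtends (A,(B,(L,V))) (4 taxa).
The MRCA of A and E subtends (((A,(B,(L,V))),O),((((((N,J),(I,D)),Q),(P,(((((F,C),R),U),(S,M)),H))),K),(E,T))) (21 taxa).
The first is nested inside the second, so A shares a more recent common ancestor with L.

L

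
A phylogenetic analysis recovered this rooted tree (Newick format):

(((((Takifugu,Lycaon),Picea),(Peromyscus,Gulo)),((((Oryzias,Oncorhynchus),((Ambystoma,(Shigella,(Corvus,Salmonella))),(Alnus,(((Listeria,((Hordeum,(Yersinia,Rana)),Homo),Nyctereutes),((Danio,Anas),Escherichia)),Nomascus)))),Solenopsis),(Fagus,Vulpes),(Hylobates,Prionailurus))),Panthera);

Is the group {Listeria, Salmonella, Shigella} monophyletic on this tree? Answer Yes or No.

No

The MRCA of the listed taxa subtends ((Ambystoma,(Shigella,(Corvus,Salmonella))),(Alnus,(((Listeria,((Hordeum,(Yersinia,Rana)),Homo),Nyctereutes),((Danio,Anas),Escherichia)),Nomascus))).
That clade also contains Alnus, Ambystoma, Anas, Corvus, Danio, Escherichia, Homo, Hordeum, Nomascus, Nyctereutes, Rana, Yersinia, which are not in the proposed group, so the group is not monophyletic.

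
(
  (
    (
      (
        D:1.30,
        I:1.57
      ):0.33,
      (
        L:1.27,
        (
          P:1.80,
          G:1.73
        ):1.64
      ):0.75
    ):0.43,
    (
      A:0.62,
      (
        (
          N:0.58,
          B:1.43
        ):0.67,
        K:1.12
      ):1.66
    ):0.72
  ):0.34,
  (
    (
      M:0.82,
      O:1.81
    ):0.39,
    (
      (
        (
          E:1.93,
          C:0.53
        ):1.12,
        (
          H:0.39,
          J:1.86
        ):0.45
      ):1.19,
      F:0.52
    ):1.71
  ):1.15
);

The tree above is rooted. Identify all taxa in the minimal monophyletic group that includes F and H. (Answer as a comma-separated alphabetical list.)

C, E, F, H, J

Tracing F: it sits inside (((E,C),(H,J)),F).
Tracing H: it sits inside (H,J).
The smallest clade enclosing both is (((E,C),(H,J)),F); the answer is its 5 terminal taxa in alphabetical order.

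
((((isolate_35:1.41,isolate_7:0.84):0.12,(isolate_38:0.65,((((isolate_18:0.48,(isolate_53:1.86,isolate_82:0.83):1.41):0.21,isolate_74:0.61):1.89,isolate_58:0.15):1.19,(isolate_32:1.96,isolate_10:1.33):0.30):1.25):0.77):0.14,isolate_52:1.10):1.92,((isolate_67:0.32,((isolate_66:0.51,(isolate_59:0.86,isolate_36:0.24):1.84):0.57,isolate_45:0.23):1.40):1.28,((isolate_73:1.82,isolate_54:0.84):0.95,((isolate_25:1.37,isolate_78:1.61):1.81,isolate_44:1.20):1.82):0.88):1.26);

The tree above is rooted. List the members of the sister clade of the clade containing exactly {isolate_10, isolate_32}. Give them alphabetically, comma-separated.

The clade containing exactly {isolate_10, isolate_32} attaches to the tree at the node subtending ((((isolate_18,(isolate_53,isolate_82)),isolate_74),isolate_58),(isolate_32,isolate_10)).
The other lineage descending from that same node — the sister group — is (((isolate_18,(isolate_53,isolate_82)),isolate_74),isolate_58); its 5 tips in alphabetical order are the answer.

isolate_18, isolate_53, isolate_58, isolate_74, isolate_82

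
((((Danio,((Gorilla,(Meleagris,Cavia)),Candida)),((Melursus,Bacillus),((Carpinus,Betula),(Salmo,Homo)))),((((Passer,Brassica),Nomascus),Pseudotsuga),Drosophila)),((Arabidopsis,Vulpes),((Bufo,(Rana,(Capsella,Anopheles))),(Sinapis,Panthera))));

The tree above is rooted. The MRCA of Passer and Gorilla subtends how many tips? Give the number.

16

The MRCA of Passer and Gorilla is the node subtending (((Danio,((Gorilla,(Meleagris,Cavia)),Candida)),((Melursus,Bacillus),((Carpinus,Betula),(Salmo,Homo)))),((((Passer,Brassica),Nomascus),Pseudotsuga),Drosophila)).
That clade contains 16 terminal taxa: Bacillus, Betula, Brassica, Candida, Carpinus, Cavia, Danio, Drosophila, Gorilla, Homo, Meleagris, Melursus, Nomascus, Passer, Pseudotsuga, Salmo.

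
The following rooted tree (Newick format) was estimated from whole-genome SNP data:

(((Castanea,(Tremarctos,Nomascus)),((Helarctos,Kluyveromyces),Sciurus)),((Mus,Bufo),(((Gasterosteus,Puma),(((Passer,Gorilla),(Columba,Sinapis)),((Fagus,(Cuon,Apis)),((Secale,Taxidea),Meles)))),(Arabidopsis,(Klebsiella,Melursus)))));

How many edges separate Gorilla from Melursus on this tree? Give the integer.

The MRCA of Gorilla and Melursus is the node subtending (((Gasterosteus,Puma),(((Passer,Gorilla),(Columba,Sinapis)),((Fagus,(Cuon,Apis)),((Secale,Taxidea),Meles)))),(Arabidopsis,(Klebsiella,Melursus))).
From Gorilla up to that node: 5 branches. From Melursus up to the same node: 3 branches. Total: 5 + 3 = 8.

8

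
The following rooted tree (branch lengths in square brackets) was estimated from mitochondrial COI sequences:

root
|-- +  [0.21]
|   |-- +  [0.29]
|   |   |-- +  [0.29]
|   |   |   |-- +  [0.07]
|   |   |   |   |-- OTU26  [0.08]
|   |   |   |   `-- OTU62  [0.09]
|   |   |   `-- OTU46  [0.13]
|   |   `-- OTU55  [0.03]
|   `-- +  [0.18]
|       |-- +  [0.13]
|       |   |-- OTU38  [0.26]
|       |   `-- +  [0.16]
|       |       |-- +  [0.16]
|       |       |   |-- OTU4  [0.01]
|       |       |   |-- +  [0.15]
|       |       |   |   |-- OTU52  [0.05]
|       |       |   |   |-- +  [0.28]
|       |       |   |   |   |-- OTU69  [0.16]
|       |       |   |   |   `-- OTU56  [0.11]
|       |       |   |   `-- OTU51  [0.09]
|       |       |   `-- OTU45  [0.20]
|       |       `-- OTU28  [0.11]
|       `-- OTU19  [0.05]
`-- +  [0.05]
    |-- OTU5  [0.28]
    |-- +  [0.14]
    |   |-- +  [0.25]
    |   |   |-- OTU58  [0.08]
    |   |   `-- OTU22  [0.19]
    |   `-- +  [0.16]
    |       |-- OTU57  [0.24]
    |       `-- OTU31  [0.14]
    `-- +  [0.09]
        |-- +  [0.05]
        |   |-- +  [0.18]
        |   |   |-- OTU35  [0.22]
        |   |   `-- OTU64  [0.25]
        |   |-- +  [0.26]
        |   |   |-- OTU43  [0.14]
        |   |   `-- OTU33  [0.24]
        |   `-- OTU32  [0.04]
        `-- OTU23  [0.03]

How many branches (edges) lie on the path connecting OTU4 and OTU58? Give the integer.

The MRCA of OTU4 and OTU58 is the root of the tree.
From OTU4 up to that node: 6 branches. From OTU58 up to the same node: 4 branches. Total: 6 + 4 = 10.

10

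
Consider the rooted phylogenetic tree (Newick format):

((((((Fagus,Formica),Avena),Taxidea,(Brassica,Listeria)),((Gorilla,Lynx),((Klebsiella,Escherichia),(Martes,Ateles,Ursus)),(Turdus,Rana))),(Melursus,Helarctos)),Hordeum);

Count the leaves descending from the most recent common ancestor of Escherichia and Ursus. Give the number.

The MRCA of Escherichia and Ursus is the node subtending ((Klebsiella,Escherichia),(Martes,Ateles,Ursus)).
That clade contains 5 terminal taxa: Ateles, Escherichia, Klebsiella, Martes, Ursus.

5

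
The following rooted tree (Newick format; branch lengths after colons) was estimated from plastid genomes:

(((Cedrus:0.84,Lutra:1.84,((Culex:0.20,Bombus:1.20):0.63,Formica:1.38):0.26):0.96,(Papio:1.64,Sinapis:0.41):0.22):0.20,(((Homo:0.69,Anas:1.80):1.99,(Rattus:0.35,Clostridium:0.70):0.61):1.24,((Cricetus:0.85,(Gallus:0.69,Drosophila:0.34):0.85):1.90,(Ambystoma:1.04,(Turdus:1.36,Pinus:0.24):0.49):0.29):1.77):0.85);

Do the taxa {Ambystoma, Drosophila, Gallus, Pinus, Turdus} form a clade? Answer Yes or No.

No

The MRCA of the listed taxa subtends ((Cricetus,(Gallus,Drosophila)),(Ambystoma,(Turdus,Pinus))).
That clade also contains Cricetus, which is not in the proposed group, so the group is not monophyletic.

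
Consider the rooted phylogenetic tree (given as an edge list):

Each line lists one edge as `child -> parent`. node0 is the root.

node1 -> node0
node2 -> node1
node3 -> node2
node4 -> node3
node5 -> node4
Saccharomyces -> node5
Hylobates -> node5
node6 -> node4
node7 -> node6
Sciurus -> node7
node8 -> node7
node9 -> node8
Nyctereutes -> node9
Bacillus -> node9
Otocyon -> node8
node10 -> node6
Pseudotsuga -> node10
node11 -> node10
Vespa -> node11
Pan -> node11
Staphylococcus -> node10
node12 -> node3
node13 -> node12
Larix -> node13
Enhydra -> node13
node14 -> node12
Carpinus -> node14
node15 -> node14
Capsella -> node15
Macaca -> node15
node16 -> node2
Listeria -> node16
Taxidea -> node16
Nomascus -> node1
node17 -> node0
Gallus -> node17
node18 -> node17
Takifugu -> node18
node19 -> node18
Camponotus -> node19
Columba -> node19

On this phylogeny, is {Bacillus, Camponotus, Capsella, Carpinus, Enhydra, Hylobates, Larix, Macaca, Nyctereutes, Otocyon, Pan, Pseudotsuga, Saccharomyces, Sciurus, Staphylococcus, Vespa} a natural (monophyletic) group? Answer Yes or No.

The MRCA of the listed taxa is the root, so the smallest clade containing them is the whole tree.
That clade also contains Columba, Gallus, Listeria, Nomascus, Takifugu, Taxidea, which are not in the proposed group, so the group is not monophyletic.

No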